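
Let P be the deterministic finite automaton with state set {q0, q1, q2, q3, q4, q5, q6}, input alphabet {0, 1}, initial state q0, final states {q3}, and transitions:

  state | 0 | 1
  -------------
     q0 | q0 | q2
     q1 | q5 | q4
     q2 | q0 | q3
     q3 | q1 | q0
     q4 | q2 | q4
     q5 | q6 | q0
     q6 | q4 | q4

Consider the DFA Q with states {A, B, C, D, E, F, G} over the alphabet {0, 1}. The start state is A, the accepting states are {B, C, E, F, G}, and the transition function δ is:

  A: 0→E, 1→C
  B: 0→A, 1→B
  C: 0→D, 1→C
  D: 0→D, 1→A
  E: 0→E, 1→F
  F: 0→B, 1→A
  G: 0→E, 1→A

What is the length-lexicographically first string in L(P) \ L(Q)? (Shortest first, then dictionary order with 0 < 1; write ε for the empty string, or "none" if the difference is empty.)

011

The string 011 is accepted by P but not by Q.
No shorter string lies in the difference, and 011 is the lexicographically first length-3 string in L(P) \ L(Q).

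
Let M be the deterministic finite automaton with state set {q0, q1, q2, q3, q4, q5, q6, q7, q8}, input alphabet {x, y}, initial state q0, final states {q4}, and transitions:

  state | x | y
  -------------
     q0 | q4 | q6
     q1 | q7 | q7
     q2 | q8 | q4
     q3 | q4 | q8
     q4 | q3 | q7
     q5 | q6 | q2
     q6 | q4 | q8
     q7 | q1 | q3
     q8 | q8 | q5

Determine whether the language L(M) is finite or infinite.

State q8 is reachable from the start and can reach an accepting state, and it lies on the cycle q8 → q8.
Traversing that cycle any number of times yields accepted strings of unbounded length, so the language is infinite.

infinite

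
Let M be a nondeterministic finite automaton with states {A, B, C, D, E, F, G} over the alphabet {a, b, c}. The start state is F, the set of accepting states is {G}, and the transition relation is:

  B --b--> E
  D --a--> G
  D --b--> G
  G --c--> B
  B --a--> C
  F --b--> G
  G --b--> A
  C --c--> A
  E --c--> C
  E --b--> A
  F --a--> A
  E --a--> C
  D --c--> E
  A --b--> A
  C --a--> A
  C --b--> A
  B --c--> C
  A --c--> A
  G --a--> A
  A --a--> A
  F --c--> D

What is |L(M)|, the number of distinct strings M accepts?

The useful subgraph on states {D, F, G} is acyclic, so L(M) is finite; the longest accepting path visits 3 useful states, giving maximum string length 2.
Counting accepting paths from F by length: 1 of length 1, 2 of length 2. Total 3.

3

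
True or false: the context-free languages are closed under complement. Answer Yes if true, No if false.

No

CFLs are closed under union, so if they were also closed under complement they would be closed under intersection by De Morgan (L₁ ∩ L₂ is the complement of the union of the complements). But {aⁿbⁿcᵐ} ∩ {aᵐbⁿcⁿ} = {aⁿbⁿcⁿ} is not context-free although both operands are.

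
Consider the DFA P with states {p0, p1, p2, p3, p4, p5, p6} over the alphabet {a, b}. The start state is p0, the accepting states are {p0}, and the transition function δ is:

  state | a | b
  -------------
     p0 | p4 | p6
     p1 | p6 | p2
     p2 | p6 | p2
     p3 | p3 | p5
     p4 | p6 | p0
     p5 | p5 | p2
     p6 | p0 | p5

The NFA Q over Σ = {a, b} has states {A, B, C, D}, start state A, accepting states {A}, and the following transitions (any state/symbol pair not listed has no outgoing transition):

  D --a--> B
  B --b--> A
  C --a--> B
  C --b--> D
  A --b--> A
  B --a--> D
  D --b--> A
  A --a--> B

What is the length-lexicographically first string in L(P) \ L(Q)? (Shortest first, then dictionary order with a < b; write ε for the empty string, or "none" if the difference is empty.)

ba

The string ba is accepted by P but not by Q.
No shorter string lies in the difference, and ba is the lexicographically first length-2 string in L(P) \ L(Q).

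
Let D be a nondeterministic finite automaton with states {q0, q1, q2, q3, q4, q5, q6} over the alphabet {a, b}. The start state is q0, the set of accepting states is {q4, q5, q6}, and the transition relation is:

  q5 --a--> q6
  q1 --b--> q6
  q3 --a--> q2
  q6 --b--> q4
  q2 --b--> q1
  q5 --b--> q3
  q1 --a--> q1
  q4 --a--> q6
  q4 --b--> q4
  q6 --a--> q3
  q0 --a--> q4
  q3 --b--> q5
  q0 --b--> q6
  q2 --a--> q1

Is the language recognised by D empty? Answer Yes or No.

The string a is accepted: the run q0 → q4 ends in the accepting state q4.
Since at least one string is accepted, L(D) is not empty.

No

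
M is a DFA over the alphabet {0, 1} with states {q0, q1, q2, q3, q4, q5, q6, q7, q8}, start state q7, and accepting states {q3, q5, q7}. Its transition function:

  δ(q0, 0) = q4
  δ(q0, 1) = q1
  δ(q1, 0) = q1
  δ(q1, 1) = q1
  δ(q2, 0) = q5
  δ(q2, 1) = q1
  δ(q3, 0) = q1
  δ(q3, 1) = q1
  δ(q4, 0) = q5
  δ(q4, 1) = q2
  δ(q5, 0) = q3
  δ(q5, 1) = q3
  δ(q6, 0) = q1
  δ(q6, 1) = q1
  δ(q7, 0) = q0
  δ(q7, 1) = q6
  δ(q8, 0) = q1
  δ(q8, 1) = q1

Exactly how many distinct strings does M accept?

7

The useful subgraph on states {q0, q2, q3, q4, q5, q7} is acyclic, so L(M) is finite; the longest accepting path visits 6 useful states, giving maximum string length 5.
Counting accepting paths from q7 by length: 1 of length 0, 1 of length 3, 3 of length 4, 2 of length 5. Total 7.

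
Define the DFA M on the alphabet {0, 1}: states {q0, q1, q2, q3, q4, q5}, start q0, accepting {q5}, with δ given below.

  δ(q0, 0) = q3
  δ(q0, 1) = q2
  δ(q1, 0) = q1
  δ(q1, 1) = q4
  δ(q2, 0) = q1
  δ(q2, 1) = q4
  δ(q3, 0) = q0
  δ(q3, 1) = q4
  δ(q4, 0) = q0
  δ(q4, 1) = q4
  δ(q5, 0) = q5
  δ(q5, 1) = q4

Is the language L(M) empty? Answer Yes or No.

The states reachable from the start state are {q0, q1, q2, q3, q4}.
None of the accepting states {q5} is reachable, so no string is accepted and L(M) = ∅.

Yes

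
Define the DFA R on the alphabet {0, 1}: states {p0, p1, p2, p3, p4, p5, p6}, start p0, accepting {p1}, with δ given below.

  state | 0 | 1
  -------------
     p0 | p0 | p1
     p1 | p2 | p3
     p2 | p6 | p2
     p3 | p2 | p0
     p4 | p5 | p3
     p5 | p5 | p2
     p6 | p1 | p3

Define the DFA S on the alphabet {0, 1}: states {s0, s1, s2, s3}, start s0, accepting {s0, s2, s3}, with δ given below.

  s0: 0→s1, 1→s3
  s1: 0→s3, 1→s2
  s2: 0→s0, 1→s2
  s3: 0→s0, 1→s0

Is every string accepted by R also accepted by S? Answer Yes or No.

The string 10100 is in L(R) but not in L(S).
So L(R) ⊄ L(S).

No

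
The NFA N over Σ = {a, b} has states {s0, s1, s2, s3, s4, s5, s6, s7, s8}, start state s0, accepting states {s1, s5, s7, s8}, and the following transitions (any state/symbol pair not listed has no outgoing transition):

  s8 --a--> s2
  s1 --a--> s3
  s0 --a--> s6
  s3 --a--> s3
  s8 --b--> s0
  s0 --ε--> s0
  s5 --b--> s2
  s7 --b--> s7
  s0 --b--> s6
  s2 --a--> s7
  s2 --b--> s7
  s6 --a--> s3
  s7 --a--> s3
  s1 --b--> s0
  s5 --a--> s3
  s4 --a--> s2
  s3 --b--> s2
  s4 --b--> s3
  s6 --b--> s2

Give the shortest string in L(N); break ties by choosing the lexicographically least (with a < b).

A breadth-first search from s0 reaches an accepting state first via the path s0 → s6 → s2 → s7 on input aba.
No string of length < 3 is accepted (BFS exhausts all shorter strings without reaching an accepting state), and aba is the lexicographically least accepting string of length 3.

aba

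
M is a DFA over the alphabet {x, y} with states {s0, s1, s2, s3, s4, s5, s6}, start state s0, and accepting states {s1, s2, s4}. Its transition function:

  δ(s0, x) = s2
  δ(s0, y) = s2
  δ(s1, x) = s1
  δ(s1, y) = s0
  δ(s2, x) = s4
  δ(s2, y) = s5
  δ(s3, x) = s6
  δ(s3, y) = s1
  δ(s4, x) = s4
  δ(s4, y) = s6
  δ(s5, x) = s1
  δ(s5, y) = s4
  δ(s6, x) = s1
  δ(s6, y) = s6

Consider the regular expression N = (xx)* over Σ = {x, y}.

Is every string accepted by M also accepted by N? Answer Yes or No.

The string x is in L(M) but not in L(N).
So L(M) ⊄ L(N).

No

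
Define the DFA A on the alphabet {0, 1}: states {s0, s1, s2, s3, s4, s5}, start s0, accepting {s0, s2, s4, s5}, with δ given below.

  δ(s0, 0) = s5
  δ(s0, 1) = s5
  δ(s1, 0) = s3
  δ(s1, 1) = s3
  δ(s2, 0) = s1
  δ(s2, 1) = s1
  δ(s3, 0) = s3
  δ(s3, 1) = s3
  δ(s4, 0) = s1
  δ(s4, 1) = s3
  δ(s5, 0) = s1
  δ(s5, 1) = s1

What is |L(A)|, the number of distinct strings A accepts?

The useful subgraph on states {s0, s5} is acyclic, so L(A) is finite; the longest accepting path visits 2 useful states, giving maximum string length 1.
Counting accepting paths from s0 by length: 1 of length 0, 2 of length 1. Total 3.

3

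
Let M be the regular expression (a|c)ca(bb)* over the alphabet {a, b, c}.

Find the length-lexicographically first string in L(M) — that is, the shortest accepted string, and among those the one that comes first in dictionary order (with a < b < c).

aca

By inspection of the expression, no string of length less than 3 matches, and aca is the lexicographically first match of length 3.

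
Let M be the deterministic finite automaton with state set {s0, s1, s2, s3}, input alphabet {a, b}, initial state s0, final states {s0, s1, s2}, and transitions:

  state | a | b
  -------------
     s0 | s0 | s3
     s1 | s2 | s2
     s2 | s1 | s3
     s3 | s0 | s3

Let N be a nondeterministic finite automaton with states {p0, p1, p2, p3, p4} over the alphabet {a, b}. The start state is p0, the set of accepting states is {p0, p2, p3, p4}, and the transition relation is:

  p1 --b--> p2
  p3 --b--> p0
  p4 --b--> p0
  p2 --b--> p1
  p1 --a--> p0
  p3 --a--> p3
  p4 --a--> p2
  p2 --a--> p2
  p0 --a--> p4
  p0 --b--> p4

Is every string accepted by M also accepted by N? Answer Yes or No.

Yes

Exploring the product automaton M × N from the start pair (s0, p0), following both machines on each input symbol, reaches 7 state pairs: (s0, p0), (s0, p4), (s3, p4), (s0, p2), (s3, p0), (s3, p1), (s3, p2).
M accepts in {s0, s1, s2} and N accepts in {p0, p2, p3, p4}. The reachable pairs whose M-component is accepting are (s0, p0), (s0, p4), (s0, p2); in each of them the N-component is accepting too, so the product for L(M) \ L(N) (M-component accepting, N-component rejecting) has no reachable accepting pair and the difference is empty.
Hence every string in L(M) is also in L(N).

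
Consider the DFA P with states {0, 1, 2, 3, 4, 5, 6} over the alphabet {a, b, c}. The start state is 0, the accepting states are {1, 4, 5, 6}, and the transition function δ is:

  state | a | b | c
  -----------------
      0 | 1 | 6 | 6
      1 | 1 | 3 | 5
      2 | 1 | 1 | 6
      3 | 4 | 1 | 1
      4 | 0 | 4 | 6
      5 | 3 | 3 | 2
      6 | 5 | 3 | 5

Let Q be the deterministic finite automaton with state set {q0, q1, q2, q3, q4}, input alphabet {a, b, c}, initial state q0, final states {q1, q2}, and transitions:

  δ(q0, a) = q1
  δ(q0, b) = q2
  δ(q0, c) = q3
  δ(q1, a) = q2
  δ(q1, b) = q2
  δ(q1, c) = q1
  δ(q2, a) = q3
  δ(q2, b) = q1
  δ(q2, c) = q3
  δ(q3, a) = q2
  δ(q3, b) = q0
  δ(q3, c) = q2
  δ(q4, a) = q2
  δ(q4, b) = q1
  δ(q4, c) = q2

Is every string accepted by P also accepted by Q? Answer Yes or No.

The string c is in L(P) but not in L(Q).
So L(P) ⊄ L(Q).

No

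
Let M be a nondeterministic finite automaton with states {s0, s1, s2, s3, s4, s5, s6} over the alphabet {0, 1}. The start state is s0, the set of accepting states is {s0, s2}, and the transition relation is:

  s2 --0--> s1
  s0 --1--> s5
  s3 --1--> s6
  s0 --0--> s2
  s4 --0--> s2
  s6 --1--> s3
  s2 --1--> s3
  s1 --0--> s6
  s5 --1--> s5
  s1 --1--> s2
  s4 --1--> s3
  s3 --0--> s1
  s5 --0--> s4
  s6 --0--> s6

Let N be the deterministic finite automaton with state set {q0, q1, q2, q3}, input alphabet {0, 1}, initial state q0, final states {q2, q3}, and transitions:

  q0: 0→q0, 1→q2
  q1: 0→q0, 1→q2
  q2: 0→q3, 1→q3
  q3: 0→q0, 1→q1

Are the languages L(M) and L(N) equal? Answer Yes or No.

No

The empty string ε is accepted by M but rejected by N.
So L(M) ≠ L(N).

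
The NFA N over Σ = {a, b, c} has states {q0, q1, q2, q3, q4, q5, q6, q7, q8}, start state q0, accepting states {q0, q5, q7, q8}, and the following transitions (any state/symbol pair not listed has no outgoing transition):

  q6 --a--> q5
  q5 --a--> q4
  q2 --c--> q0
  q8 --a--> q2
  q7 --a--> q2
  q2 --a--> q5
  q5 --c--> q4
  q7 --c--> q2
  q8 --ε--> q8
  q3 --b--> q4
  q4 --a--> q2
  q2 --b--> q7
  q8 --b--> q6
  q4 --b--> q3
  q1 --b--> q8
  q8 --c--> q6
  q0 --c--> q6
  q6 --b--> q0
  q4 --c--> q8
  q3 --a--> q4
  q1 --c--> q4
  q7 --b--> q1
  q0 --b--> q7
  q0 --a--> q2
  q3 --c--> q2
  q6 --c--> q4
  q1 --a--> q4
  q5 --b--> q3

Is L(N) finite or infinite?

State q0 is reachable from the start and can reach an accepting state, and it lies on the cycle q0 → q2 → q0.
Traversing that cycle any number of times yields accepted strings of unbounded length, so the language is infinite.

infinite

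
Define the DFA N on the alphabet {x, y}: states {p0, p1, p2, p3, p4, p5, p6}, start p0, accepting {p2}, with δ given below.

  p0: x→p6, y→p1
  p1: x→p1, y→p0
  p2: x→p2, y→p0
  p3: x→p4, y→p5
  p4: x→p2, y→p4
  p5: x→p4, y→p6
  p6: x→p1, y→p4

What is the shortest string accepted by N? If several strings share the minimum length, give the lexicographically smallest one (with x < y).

A breadth-first search from p0 reaches an accepting state first via the path p0 → p6 → p4 → p2 on input xyx.
No string of length < 3 is accepted (BFS exhausts all shorter strings without reaching an accepting state), and xyx is the lexicographically least accepting string of length 3.

xyx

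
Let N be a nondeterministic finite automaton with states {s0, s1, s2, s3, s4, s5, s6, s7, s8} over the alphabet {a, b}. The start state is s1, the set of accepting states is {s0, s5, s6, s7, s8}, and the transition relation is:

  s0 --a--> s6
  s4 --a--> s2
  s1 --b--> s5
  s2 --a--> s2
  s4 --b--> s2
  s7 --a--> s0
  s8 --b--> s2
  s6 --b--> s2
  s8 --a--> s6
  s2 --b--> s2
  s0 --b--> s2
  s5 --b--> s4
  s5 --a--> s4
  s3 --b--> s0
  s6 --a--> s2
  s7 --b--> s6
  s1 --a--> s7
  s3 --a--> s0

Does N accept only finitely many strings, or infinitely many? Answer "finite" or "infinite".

finite

The useful states (reachable from s1 and able to reach an accepting state) are {s0, s1, s5, s6, s7}.
Restricted to these states the transition graph has no cycle, so every accepting path has bounded length and L is finite.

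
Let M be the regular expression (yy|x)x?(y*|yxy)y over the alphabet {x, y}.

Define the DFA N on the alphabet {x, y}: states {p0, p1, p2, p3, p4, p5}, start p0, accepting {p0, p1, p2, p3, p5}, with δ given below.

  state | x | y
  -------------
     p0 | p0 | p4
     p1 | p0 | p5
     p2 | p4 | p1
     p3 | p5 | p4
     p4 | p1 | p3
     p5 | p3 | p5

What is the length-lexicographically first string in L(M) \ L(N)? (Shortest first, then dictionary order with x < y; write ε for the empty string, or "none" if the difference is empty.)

The string xy is accepted by M but not by N.
No shorter string lies in the difference, and xy is the lexicographically first length-2 string in L(M) \ L(N).

xy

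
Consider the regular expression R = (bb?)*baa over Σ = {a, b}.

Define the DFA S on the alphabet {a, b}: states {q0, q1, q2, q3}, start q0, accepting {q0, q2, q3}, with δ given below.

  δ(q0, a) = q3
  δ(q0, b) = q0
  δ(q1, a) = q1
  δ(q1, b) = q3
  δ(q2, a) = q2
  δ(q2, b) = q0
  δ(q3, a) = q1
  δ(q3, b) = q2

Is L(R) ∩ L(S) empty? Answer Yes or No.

Converting the expression R to a DFA (subset construction, then merging equivalent states) gives the minimal DFA with states {r0, r1, r2, r3, r4}, start state r0, accepting states {r4} and transitions r0: a→r1, b→r2; r1: a→r1, b→r1; r2: a→r3, b→r2; r3: a→r4, b→r1; r4: a→r1, b→r1.
Exploring the product automaton R × S from the start pair (r0, q0), following both machines on each input symbol, reaches 8 state pairs: (r0, q0), (r1, q3), (r2, q0), (r1, q1), (r1, q2), (r3, q3), (r1, q0), (r4, q1).
R accepts in {r4} and S accepts in {q0, q2, q3}; no reachable pair has both components accepting, so no string drives both machines to acceptance simultaneously and L(R) ∩ L(S) = ∅.
So no string is accepted by both, and the intersection is empty.

Yes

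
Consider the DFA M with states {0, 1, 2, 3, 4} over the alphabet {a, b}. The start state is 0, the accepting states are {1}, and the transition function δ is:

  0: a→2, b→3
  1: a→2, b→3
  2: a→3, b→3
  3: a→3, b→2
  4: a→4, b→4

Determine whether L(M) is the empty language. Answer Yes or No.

Yes

The states reachable from the start state are {0, 2, 3}.
None of the accepting states {1} is reachable, so no string is accepted and L(M) = ∅.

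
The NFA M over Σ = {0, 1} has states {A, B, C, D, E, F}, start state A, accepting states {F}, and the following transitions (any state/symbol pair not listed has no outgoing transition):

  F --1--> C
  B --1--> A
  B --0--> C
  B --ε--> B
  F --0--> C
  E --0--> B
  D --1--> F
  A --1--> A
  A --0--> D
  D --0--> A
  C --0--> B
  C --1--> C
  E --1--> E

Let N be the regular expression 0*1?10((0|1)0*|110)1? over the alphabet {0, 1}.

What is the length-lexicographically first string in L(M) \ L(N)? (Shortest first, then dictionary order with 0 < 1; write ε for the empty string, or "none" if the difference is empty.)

01

The string 01 is accepted by M but not by N.
No shorter string lies in the difference, and 01 is the lexicographically first length-2 string in L(M) \ L(N).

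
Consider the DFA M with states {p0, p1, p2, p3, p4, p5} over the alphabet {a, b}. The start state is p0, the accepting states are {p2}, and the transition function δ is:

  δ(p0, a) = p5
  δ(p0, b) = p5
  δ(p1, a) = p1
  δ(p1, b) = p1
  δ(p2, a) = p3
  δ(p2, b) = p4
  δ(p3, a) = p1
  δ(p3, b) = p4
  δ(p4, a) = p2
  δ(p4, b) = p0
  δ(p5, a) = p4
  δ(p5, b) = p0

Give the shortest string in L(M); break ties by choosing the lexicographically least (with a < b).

A breadth-first search from p0 reaches an accepting state first via the path p0 → p5 → p4 → p2 on input aaa.
No string of length < 3 is accepted (BFS exhausts all shorter strings without reaching an accepting state), and aaa is the lexicographically least accepting string of length 3.

aaa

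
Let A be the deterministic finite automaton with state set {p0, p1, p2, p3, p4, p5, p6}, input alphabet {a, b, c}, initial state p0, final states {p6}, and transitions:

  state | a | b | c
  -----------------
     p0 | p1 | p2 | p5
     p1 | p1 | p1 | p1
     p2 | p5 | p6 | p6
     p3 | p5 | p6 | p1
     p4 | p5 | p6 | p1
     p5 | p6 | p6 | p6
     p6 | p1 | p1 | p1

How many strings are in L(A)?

8

The useful subgraph on states {p0, p2, p5, p6} is acyclic, so L(A) is finite; the longest accepting path visits 4 useful states, giving maximum string length 3.
Counting accepting paths from p0 by length: 5 of length 2, 3 of length 3. Total 8.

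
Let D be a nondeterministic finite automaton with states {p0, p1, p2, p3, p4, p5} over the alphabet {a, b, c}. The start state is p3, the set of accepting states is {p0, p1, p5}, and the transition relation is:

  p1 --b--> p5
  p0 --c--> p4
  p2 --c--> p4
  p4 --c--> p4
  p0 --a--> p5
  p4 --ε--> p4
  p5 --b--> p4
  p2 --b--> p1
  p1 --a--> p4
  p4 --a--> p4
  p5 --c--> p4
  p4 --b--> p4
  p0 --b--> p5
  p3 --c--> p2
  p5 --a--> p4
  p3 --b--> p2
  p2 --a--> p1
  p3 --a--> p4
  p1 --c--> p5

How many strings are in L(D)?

12

The useful subgraph on states {p1, p2, p3, p5} is acyclic, so L(D) is finite; the longest accepting path visits 4 useful states, giving maximum string length 3.
Counting accepting paths from p3 by length: 4 of length 2, 8 of length 3. Total 12.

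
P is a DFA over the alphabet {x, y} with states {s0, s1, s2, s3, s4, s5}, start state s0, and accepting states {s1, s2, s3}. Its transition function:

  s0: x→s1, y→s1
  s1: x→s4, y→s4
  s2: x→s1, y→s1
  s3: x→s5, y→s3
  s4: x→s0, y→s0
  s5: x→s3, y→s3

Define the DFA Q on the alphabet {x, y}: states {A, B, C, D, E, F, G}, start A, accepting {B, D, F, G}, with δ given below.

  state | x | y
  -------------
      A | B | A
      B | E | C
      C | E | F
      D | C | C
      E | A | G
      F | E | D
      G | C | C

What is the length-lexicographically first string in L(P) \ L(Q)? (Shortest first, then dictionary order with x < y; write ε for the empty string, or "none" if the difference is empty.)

The string y is accepted by P but not by Q.
No shorter string lies in the difference, and y is the lexicographically first length-1 string in L(P) \ L(Q).

y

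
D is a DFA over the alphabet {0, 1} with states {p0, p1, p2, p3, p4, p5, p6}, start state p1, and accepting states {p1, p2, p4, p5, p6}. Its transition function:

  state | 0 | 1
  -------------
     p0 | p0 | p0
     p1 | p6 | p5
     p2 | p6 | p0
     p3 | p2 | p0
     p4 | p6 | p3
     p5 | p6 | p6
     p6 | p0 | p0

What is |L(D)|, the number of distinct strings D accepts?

The useful subgraph on states {p1, p5, p6} is acyclic, so L(D) is finite; the longest accepting path visits 3 useful states, giving maximum string length 2.
Counting accepting paths from p1 by length: 1 of length 0, 2 of length 1, 2 of length 2. Total 5.

5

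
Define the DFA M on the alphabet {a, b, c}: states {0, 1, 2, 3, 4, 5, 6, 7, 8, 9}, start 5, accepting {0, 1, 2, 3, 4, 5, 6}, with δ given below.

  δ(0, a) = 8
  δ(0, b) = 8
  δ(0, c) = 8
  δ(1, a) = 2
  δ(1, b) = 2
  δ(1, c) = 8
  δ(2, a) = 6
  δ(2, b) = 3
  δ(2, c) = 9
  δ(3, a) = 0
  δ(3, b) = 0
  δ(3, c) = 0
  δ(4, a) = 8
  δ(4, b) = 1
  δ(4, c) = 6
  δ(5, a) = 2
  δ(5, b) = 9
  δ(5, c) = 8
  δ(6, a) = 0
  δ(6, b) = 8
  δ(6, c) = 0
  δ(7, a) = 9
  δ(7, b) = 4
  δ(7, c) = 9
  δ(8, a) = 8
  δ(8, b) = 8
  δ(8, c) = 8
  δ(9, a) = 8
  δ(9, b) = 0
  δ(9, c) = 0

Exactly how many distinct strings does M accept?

13

The useful subgraph on states {0, 2, 3, 5, 6, 9} is acyclic, so L(M) is finite; the longest accepting path visits 4 useful states, giving maximum string length 3.
Counting accepting paths from 5 by length: 1 of length 0, 1 of length 1, 4 of length 2, 7 of length 3. Total 13.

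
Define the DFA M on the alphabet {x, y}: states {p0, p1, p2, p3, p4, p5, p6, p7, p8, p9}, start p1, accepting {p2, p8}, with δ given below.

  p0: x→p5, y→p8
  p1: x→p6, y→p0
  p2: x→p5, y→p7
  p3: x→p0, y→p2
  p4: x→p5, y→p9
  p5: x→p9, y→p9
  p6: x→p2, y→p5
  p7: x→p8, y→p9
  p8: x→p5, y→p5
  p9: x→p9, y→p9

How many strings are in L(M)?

3

The useful subgraph on states {p0, p1, p2, p6, p7, p8} is acyclic, so L(M) is finite; the longest accepting path visits 5 useful states, giving maximum string length 4.
Counting accepting paths from p1 by length: 2 of length 2, 1 of length 4. Total 3.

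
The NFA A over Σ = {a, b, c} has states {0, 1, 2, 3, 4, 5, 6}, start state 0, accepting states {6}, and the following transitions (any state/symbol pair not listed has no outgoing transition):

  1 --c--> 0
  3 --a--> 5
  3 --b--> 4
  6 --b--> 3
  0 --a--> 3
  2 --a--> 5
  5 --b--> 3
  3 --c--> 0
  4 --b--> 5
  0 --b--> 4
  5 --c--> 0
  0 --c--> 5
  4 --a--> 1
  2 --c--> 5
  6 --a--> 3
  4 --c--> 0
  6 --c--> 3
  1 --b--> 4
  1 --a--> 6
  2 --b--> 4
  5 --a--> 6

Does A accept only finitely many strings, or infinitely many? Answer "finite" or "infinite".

State 0 is reachable from the start and can reach an accepting state, and it lies on the cycle 0 → 3 → 0.
Traversing that cycle any number of times yields accepted strings of unbounded length, so the language is infinite.

infinite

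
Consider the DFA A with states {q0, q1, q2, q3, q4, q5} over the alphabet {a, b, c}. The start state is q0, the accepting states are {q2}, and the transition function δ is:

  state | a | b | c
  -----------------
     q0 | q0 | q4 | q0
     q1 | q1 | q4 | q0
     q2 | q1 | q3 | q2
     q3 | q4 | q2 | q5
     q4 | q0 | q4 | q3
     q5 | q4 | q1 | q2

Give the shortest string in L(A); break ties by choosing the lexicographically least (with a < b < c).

A breadth-first search from q0 reaches an accepting state first via the path q0 → q4 → q3 → q2 on input bcb.
No string of length < 3 is accepted (BFS exhausts all shorter strings without reaching an accepting state), and bcb is the lexicographically least accepting string of length 3.

bcb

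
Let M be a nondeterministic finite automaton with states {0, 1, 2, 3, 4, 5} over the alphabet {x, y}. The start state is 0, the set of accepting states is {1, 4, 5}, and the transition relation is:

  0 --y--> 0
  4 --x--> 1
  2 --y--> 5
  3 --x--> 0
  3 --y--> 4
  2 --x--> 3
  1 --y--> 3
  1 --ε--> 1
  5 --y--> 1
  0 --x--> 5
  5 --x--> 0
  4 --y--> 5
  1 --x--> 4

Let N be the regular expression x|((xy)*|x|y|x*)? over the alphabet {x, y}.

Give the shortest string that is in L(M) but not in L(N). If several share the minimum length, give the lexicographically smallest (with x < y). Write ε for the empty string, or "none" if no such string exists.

The string yx is accepted by M but not by N.
No shorter string lies in the difference, and yx is the lexicographically first length-2 string in L(M) \ L(N).

yx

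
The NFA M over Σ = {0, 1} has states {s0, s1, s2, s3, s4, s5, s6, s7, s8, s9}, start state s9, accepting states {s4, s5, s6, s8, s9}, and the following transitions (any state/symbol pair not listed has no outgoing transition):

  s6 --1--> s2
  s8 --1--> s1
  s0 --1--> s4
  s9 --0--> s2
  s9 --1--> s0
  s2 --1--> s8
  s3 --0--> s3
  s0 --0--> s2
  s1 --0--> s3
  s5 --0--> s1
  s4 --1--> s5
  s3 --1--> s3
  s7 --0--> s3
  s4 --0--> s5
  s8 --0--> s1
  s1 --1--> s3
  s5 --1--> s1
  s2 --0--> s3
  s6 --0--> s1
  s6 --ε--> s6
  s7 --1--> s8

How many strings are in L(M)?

The useful subgraph on states {s0, s2, s4, s5, s8, s9} is acyclic, so L(M) is finite; the longest accepting path visits 4 useful states, giving maximum string length 3.
Counting accepting paths from s9 by length: 1 of length 0, 2 of length 2, 3 of length 3. Total 6.

6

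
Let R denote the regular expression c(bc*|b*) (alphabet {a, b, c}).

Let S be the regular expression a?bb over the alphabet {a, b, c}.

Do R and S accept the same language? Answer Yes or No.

No

The string c is accepted by R but rejected by S.
So L(R) ≠ L(S).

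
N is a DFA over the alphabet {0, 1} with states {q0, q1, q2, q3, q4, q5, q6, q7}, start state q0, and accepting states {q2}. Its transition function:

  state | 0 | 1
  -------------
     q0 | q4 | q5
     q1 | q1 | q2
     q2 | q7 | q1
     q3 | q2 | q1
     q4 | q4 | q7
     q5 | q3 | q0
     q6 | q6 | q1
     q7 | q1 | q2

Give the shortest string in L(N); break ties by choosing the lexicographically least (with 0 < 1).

A breadth-first search from q0 reaches an accepting state first via the path q0 → q4 → q7 → q2 on input 011.
No string of length < 3 is accepted (BFS exhausts all shorter strings without reaching an accepting state), and 011 is the lexicographically least accepting string of length 3.

011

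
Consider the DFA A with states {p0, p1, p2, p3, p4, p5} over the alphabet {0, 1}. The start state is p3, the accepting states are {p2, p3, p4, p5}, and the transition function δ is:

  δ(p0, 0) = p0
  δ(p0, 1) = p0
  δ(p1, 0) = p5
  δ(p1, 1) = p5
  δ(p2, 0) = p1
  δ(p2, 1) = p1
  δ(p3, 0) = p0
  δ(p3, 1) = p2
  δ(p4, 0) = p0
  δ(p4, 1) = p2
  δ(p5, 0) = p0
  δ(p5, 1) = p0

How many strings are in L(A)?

The useful subgraph on states {p1, p2, p3, p5} is acyclic, so L(A) is finite; the longest accepting path visits 4 useful states, giving maximum string length 3.
Counting accepting paths from p3 by length: 1 of length 0, 1 of length 1, 4 of length 3. Total 6.

6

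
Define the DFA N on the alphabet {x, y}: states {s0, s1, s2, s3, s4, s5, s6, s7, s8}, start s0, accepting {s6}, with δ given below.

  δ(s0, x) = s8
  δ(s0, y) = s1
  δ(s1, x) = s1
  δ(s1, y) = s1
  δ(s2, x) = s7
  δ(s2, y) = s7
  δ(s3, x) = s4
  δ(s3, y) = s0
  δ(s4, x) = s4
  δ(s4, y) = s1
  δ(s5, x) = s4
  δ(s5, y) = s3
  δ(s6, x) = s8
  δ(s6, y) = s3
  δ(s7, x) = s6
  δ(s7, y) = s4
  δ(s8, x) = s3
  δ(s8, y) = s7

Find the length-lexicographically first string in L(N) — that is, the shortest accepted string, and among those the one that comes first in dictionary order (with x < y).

xyx

A breadth-first search from s0 reaches an accepting state first via the path s0 → s8 → s7 → s6 on input xyx.
No string of length < 3 is accepted (BFS exhausts all shorter strings without reaching an accepting state), and xyx is the lexicographically least accepting string of length 3.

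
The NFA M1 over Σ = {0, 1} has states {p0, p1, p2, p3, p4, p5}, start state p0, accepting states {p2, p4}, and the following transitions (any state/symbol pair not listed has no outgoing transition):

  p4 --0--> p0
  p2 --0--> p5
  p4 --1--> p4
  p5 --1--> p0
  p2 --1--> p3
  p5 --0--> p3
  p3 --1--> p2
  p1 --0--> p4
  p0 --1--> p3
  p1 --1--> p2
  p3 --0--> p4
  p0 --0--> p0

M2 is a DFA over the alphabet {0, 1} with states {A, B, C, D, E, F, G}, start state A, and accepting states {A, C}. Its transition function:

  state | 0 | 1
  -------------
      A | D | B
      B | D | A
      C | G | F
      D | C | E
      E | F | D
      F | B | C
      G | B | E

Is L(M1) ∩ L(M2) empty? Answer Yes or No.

The string 11 is accepted by both M1 and M2.
Hence L(M1) ∩ L(M2) ≠ ∅.

No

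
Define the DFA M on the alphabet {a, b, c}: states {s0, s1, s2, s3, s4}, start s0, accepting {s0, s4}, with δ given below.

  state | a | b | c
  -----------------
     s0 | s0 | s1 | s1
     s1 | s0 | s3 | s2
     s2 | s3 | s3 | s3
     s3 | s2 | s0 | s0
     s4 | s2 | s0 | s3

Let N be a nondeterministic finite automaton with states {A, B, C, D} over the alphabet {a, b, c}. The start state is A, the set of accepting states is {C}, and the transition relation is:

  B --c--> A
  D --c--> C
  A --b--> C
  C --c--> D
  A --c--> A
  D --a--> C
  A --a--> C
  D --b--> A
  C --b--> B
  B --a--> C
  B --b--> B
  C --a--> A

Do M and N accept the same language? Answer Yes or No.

The empty string ε is accepted by M but rejected by N.
So L(M) ≠ L(N).

No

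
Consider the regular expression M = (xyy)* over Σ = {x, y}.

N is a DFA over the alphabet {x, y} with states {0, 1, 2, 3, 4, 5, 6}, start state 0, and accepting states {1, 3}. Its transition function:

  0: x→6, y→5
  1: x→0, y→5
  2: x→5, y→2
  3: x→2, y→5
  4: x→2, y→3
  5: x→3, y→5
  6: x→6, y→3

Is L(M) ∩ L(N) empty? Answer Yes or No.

Yes

Converting the expression M to a DFA (subset construction, then merging equivalent states) gives the minimal DFA with states {m0, m1, m2, m3}, start state m0, accepting states {m0} and transitions m0: x→m1, y→m2; m1: x→m2, y→m3; m2: x→m2, y→m2; m3: x→m2, y→m0.
Exploring the product automaton M × N from the start pair (m0, 0), following both machines on each input symbol, reaches 10 state pairs: (m0, 0), (m1, 6), (m2, 5), (m2, 6), (m3, 3), (m2, 3), (m2, 2), (m0, 5), (m1, 3), (m3, 5).
M accepts in {m0} and N accepts in {1, 3}; no reachable pair has both components accepting, so no string drives both machines to acceptance simultaneously and L(M) ∩ L(N) = ∅.
So no string is accepted by both, and the intersection is empty.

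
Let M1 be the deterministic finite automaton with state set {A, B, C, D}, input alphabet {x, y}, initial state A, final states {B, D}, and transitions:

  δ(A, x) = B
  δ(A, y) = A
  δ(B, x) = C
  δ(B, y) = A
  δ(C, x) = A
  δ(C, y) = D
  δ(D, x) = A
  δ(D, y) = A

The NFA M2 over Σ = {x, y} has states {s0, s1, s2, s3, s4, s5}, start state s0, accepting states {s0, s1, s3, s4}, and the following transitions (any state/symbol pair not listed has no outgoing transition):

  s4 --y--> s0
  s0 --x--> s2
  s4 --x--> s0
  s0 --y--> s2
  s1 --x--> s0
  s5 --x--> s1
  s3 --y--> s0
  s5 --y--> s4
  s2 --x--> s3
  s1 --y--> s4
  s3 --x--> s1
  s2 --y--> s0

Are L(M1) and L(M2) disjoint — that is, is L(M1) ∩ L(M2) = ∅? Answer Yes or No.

The string yx is accepted by both M1 and M2.
Hence L(M1) ∩ L(M2) ≠ ∅.

No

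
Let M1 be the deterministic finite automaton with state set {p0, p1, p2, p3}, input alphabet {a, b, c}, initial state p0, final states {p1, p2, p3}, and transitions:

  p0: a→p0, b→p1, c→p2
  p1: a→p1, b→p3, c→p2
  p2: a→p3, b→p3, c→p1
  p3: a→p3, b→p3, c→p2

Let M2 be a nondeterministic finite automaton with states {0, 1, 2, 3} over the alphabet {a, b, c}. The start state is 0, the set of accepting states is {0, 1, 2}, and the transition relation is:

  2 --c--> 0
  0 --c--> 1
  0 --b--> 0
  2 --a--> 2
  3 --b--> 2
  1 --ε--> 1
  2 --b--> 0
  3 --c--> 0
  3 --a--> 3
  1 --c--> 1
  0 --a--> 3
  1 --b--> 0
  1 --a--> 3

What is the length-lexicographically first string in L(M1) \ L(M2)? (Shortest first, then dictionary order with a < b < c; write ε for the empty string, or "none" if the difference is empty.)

ba

The string ba is accepted by M1 but not by M2.
No shorter string lies in the difference, and ba is the lexicographically first length-2 string in L(M1) \ L(M2).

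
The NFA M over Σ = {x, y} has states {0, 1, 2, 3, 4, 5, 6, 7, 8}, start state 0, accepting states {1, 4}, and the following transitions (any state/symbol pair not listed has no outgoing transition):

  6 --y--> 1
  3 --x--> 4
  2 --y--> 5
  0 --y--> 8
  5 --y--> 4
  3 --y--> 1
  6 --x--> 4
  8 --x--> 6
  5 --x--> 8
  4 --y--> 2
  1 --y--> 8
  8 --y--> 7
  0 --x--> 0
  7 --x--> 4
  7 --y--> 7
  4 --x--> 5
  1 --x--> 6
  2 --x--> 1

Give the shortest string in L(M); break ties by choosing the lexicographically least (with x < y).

yxx

A breadth-first search from 0 reaches an accepting state first via the path 0 → 8 → 6 → 4 on input yxx.
No string of length < 3 is accepted (BFS exhausts all shorter strings without reaching an accepting state), and yxx is the lexicographically least accepting string of length 3.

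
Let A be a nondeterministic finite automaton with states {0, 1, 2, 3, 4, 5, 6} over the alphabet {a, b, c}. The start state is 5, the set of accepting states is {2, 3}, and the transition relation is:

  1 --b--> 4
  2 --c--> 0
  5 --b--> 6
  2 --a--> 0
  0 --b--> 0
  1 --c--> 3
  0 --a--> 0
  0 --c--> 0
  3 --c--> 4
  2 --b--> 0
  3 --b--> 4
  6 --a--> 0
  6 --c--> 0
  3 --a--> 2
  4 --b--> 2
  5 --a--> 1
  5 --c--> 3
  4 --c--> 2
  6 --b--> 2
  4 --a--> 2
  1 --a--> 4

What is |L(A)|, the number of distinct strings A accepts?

23

The useful subgraph on states {1, 2, 3, 4, 5, 6} is acyclic, so L(A) is finite; the longest accepting path visits 5 useful states, giving maximum string length 4.
Counting accepting paths from 5 by length: 1 of length 1, 3 of length 2, 13 of length 3, 6 of length 4. Total 23.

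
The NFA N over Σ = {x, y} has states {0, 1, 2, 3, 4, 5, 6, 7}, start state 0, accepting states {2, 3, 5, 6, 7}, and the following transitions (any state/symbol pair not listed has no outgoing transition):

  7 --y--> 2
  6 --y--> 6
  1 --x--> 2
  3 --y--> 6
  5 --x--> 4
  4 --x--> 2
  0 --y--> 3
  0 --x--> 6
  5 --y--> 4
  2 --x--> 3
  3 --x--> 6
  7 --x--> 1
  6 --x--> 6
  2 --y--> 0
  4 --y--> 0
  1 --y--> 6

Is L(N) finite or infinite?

State 6 is reachable from the start and can reach an accepting state, and it lies on the cycle 6 → 6.
Traversing that cycle any number of times yields accepted strings of unbounded length, so the language is infinite.

infinite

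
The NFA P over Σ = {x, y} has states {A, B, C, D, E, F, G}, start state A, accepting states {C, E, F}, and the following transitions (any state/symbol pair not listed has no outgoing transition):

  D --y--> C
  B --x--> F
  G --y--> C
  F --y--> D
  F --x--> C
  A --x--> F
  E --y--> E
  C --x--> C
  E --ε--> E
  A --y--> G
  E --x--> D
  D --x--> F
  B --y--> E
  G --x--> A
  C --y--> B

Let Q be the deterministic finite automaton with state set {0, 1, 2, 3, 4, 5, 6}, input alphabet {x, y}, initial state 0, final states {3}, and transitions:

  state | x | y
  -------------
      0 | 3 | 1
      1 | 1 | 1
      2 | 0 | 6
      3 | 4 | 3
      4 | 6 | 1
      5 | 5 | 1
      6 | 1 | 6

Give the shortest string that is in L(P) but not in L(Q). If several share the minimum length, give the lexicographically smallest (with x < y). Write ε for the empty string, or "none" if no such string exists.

xx

The string xx is accepted by P but not by Q.
No shorter string lies in the difference, and xx is the lexicographically first length-2 string in L(P) \ L(Q).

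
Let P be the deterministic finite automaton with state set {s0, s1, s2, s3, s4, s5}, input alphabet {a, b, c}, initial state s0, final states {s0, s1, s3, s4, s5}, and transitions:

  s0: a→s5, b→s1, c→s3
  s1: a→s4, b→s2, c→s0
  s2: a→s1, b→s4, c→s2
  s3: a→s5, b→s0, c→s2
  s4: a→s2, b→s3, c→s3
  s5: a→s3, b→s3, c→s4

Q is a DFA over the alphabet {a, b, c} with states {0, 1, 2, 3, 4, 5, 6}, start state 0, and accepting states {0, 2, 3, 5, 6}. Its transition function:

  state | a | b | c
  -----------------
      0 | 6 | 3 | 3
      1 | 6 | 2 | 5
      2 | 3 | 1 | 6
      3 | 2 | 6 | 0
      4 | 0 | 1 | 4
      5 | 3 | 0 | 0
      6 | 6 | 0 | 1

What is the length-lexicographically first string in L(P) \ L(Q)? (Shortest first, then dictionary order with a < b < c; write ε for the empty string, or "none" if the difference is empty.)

ac

The string ac is accepted by P but not by Q.
No shorter string lies in the difference, and ac is the lexicographically first length-2 string in L(P) \ L(Q).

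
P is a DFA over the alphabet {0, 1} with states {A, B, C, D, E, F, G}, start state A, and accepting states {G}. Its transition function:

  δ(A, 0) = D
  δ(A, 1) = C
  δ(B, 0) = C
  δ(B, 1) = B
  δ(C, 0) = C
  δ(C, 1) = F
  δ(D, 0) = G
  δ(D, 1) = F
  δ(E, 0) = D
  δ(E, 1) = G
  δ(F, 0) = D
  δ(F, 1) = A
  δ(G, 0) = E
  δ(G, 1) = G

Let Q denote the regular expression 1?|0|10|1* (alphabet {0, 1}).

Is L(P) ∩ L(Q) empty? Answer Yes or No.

Yes

Converting the expression Q to a DFA (subset construction, then merging equivalent states) gives the minimal DFA with states {q0, q1, q2, q3, q4}, start state q0, accepting states {q0, q1, q2, q4} and transitions q0: 0→q1, 1→q2; q1: 0→q3, 1→q3; q2: 0→q1, 1→q4; q3: 0→q3, 1→q3; q4: 0→q3, 1→q4.
Exploring the product automaton P × Q from the start pair (A, q0), following both machines on each input symbol, reaches 13 state pairs: (A, q0), (D, q1), (C, q2), (G, q3), (F, q3), (C, q1), (F, q4), (E, q3), (D, q3), (A, q3), (C, q3), (A, q4), (C, q4).
P accepts in {G} and Q accepts in {q0, q1, q2, q4}; no reachable pair has both components accepting, so no string drives both machines to acceptance simultaneously and L(P) ∩ L(Q) = ∅.
So no string is accepted by both, and the intersection is empty.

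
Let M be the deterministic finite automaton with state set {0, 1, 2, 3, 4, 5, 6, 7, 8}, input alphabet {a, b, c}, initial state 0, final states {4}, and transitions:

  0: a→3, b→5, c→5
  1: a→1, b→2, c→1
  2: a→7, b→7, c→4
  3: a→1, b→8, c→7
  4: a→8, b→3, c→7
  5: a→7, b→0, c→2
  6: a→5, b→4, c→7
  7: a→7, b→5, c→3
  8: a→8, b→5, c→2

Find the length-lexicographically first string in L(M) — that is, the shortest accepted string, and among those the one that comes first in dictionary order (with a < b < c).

A breadth-first search from 0 reaches an accepting state first via the path 0 → 5 → 2 → 4 on input bcc.
No string of length < 3 is accepted (BFS exhausts all shorter strings without reaching an accepting state), and bcc is the lexicographically least accepting string of length 3.

bcc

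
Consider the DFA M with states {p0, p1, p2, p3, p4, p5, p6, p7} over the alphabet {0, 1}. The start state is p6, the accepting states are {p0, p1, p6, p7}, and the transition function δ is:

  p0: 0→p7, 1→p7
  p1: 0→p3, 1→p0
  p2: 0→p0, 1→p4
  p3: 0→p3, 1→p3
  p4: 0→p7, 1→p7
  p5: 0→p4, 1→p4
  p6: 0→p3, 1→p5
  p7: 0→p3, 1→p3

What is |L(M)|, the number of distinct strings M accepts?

The useful subgraph on states {p4, p5, p6, p7} is acyclic, so L(M) is finite; the longest accepting path visits 4 useful states, giving maximum string length 3.
Counting accepting paths from p6 by length: 1 of length 0, 4 of length 3. Total 5.

5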